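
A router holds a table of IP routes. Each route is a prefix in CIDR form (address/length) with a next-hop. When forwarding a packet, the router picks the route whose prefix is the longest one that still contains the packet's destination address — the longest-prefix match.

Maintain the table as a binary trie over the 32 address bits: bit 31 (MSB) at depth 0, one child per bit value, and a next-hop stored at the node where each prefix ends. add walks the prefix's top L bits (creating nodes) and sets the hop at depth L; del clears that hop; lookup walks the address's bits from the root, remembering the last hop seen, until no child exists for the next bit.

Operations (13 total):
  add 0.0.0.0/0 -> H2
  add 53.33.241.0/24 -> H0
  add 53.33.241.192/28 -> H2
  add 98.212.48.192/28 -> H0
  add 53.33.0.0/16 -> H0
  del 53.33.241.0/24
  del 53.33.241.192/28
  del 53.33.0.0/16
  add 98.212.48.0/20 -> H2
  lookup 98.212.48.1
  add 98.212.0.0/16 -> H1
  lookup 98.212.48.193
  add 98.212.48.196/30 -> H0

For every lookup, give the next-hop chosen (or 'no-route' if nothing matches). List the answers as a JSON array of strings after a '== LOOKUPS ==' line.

Apply in order:
  add 0.0.0.0/0 -> H2 at depth 0
  add 53.33.241.0/24 -> H0 at depth 24
  add 53.33.241.192/28 -> H2 at depth 28
  add 98.212.48.192/28 -> H0 at depth 28
  add 53.33.0.0/16 -> H0 at depth 16
  - 53.33.241.0/24 clear@24
  - 53.33.241.192/28 clear@28
  - 53.33.0.0/16 clear@16
  add 98.212.48.0/20 -> H2 at depth 20
  ? 98.212.48.1  path d0:H2→d1:-→d2:-→d3:-→d4:-→d5:-→d6:-→d7:-→d8:-→d9:-→d10:-→d11:-→d12:-→d13:-→d14:-→d15:-→d16:-→d17:-→d18:-→d19:-→d20:H2→d21:-→d22:-→d23:-→d24:-  best=H2
  add 98.212.0.0/16 -> H1 at depth 16
  ? 98.212.48.193  path d0:H2→d1:-→d2:-→d3:-→d4:-→d5:-→d6:-→d7:-→d8:-→d9:-→d10:-→d11:-→d12:-→d13:-→d14:-→d15:-→d16:H1→d17:-→d18:-→d19:-→d20:H2→d21:-→d22:-→d23:-→d24:-→d25:-→d26:-→d27:-→d28:H0  best=H0
  add 98.212.48.196/30 -> H0 at depth 30

== LOOKUPS ==
["H2","H0"]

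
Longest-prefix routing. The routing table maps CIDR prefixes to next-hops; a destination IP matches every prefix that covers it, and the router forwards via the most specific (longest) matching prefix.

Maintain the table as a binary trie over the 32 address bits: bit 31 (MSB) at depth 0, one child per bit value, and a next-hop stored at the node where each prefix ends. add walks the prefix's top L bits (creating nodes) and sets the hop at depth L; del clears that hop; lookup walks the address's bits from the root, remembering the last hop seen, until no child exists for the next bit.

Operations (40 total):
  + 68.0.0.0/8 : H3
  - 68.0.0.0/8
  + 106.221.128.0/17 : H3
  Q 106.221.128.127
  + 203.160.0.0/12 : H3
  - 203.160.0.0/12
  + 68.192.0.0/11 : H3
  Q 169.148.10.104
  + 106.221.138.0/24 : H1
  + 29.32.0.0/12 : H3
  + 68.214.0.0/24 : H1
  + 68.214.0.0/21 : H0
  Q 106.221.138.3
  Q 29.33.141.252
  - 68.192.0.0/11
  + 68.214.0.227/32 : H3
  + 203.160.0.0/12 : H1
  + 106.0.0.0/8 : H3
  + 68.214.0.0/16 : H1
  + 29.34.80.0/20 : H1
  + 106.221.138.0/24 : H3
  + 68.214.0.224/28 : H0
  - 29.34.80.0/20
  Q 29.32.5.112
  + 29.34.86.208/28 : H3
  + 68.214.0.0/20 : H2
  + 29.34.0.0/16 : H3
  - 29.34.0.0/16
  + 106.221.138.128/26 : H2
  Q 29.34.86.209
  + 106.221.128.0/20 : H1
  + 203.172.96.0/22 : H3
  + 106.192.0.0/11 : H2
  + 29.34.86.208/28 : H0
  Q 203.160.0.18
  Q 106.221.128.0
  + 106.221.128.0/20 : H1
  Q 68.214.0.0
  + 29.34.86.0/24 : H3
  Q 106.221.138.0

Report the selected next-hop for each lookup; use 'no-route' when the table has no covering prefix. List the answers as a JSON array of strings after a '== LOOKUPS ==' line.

Trace:
  + 68.0.0.0/8 (H3) depth=8
  del 68.0.0.0/8 (clear depth 8)
  + 106.221.128.0/17 (H3) depth=17
  lookup 106.221.128.127: bits 01101010110111011 walk d0:-→d1:-→d2:-→d3:-→d4:-→d5:-→d6:-→d7:-→d8:-→d9:-→d10:-→d11:-→d12:-→d13:-→d14:-→d15:-→d16:-→d17:H3 -> H3
  + 203.160.0.0/12 (H3) depth=12
  del 203.160.0.0/12 (clear depth 12)
  + 68.192.0.0/11 (H3) depth=11
  lookup 169.148.10.104: bits 1 walk d0:-→d1:- -> no-route
  + 106.221.138.0/24 (H1) depth=24
  + 29.32.0.0/12 (H3) depth=12
  + 68.214.0.0/24 (H1) depth=24
  + 68.214.0.0/21 (H0) depth=21
  lookup 106.221.138.3: bits 011010101101110110001010 walk d0:-→d1:-→d2:-→d3:-→d4:-→d5:-→d6:-→d7:-→d8:-→d9:-→d10:-→d11:-→d12:-→d13:-→d14:-→d15:-→d16:-→d17:H3→d18:-→d19:-→d20:-→d21:-→d22:-→d23:-→d24:H1 -> H1
  lookup 29.33.141.252: bits 000111010010 walk d0:-→d1:-→d2:-→d3:-→d4:-→d5:-→d6:-→d7:-→d8:-→d9:-→d10:-→d11:-→d12:H3 -> H3
  del 68.192.0.0/11 (clear depth 11)
  + 68.214.0.227/32 (H3) depth=32
  + 203.160.0.0/12 (H1) depth=12
  + 106.0.0.0/8 (H3) depth=8
  + 68.214.0.0/16 (H1) depth=16
  + 29.34.80.0/20 (H1) depth=20
  + 106.221.138.0/24 (H3) depth=24
  + 68.214.0.224/28 (H0) depth=28
  del 29.34.80.0/20 (clear depth 20)
  lookup 29.32.5.112: bits 00011101001000 walk d0:-→d1:-→d2:-→d3:-→d4:-→d5:-→d6:-→d7:-→d8:-→d9:-→d10:-→d11:-→d12:H3→d13:-→d14:- -> H3
  + 29.34.86.208/28 (H3) depth=28
  + 68.214.0.0/20 (H2) depth=20
  + 29.34.0.0/16 (H3) depth=16
  del 29.34.0.0/16 (clear depth 16)
  + 106.221.138.128/26 (H2) depth=26
  lookup 29.34.86.209: bits 0001110100100010010101101101 walk d0:-→d1:-→d2:-→d3:-→d4:-→d5:-→d6:-→d7:-→d8:-→d9:-→d10:-→d11:-→d12:H3→d13:-→d14:-→d15:-→d16:-→d17:-→d18:-→d19:-→d20:-→d21:-→d22:-→d23:-→d24:-→d25:-→d26:-→d27:-→d28:H3 -> H3
  + 106.221.128.0/20 (H1) depth=20
  + 203.172.96.0/22 (H3) depth=22
  + 106.192.0.0/11 (H2) depth=11
  + 29.34.86.208/28 (H0) depth=28
  lookup 203.160.0.18: bits 110010111010 walk d0:-→d1:-→d2:-→d3:-→d4:-→d5:-→d6:-→d7:-→d8:-→d9:-→d10:-→d11:-→d12:H1 -> H1
  lookup 106.221.128.0: bits 01101010110111011000 walk d0:-→d1:-→d2:-→d3:-→d4:-→d5:-→d6:-→d7:-→d8:H3→d9:-→d10:-→d11:H2→d12:-→d13:-→d14:-→d15:-→d16:-→d17:H3→d18:-→d19:-→d20:H1 -> H1
  + 106.221.128.0/20 (H1) depth=20
  lookup 68.214.0.0: bits 010001001101011000000000 walk d0:-→d1:-→d2:-→d3:-→d4:-→d5:-→d6:-→d7:-→d8:-→d9:-→d10:-→d11:-→d12:-→d13:-→d14:-→d15:-→d16:H1→d17:-→d18:-→d19:-→d20:H2→d21:H0→d22:-→d23:-→d24:H1 -> H1
  + 29.34.86.0/24 (H3) depth=24
  lookup 106.221.138.0: bits 011010101101110110001010 walk d0:-→d1:-→d2:-→d3:-→d4:-→d5:-→d6:-→d7:-→d8:H3→d9:-→d10:-→d11:H2→d12:-→d13:-→d14:-→d15:-→d16:-→d17:H3→d18:-→d19:-→d20:H1→d21:-→d22:-→d23:-→d24:H3 -> H3

== LOOKUPS ==
["H3","no-route","H1","H3","H3","H3","H1","H1","H1","H3"]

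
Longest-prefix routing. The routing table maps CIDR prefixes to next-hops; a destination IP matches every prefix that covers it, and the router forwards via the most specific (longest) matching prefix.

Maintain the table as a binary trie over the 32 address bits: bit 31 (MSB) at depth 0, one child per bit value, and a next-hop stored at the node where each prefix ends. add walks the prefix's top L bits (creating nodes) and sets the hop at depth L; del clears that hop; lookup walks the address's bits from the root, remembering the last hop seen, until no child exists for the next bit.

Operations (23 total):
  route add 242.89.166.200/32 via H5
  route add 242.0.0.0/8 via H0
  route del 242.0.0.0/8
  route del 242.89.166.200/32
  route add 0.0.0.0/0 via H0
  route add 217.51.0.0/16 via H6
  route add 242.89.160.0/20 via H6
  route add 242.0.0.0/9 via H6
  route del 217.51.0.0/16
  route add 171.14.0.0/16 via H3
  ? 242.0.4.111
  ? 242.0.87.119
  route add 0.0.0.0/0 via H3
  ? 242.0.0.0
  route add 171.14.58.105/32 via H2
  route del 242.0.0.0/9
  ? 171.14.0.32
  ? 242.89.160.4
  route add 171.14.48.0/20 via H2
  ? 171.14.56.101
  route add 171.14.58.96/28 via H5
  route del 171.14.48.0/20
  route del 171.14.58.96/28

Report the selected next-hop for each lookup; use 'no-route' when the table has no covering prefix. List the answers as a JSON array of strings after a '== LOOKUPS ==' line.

Apply in order:
  add 242.89.166.200/32 -> H5 at depth 32
  add 242.0.0.0/8 -> H0 at depth 8
  - 242.0.0.0/8 clear@8
  - 242.89.166.200/32 clear@32
  add 0.0.0.0/0 -> H0 at depth 0
  add 217.51.0.0/16 -> H6 at depth 16
  add 242.89.160.0/20 -> H6 at depth 20
  add 242.0.0.0/9 -> H6 at depth 9
  - 217.51.0.0/16 clear@16
  add 171.14.0.0/16 -> H3 at depth 16
  ? 242.0.4.111  path d0:H0→d1:-→d2:-→d3:-→d4:-→d5:-→d6:-→d7:-→d8:-→d9:H6  best=H6
  ? 242.0.87.119  path d0:H0→d1:-→d2:-→d3:-→d4:-→d5:-→d6:-→d7:-→d8:-→d9:H6  best=H6
  add 0.0.0.0/0 -> H3 at depth 0
  ? 242.0.0.0  path d0:H3→d1:-→d2:-→d3:-→d4:-→d5:-→d6:-→d7:-→d8:-→d9:H6  best=H6
  add 171.14.58.105/32 -> H2 at depth 32
  - 242.0.0.0/9 clear@9
  ? 171.14.0.32  path d0:H3→d1:-→d2:-→d3:-→d4:-→d5:-→d6:-→d7:-→d8:-→d9:-→d10:-→d11:-→d12:-→d13:-→d14:-→d15:-→d16:H3→d17:-→d18:-  best=H3
  ? 242.89.160.4  path d0:H3→d1:-→d2:-→d3:-→d4:-→d5:-→d6:-→d7:-→d8:-→d9:-→d10:-→d11:-→d12:-→d13:-→d14:-→d15:-→d16:-→d17:-→d18:-→d19:-→d20:H6→d21:-  best=H6
  add 171.14.48.0/20 -> H2 at depth 20
  ? 171.14.56.101  path d0:H3→d1:-→d2:-→d3:-→d4:-→d5:-→d6:-→d7:-→d8:-→d9:-→d10:-→d11:-→d12:-→d13:-→d14:-→d15:-→d16:H3→d17:-→d18:-→d19:-→d20:H2→d21:-→d22:-  best=H2
  add 171.14.58.96/28 -> H5 at depth 28
  - 171.14.48.0/20 clear@20
  - 171.14.58.96/28 clear@28

== LOOKUPS ==
["H6","H6","H6","H3","H6","H2"]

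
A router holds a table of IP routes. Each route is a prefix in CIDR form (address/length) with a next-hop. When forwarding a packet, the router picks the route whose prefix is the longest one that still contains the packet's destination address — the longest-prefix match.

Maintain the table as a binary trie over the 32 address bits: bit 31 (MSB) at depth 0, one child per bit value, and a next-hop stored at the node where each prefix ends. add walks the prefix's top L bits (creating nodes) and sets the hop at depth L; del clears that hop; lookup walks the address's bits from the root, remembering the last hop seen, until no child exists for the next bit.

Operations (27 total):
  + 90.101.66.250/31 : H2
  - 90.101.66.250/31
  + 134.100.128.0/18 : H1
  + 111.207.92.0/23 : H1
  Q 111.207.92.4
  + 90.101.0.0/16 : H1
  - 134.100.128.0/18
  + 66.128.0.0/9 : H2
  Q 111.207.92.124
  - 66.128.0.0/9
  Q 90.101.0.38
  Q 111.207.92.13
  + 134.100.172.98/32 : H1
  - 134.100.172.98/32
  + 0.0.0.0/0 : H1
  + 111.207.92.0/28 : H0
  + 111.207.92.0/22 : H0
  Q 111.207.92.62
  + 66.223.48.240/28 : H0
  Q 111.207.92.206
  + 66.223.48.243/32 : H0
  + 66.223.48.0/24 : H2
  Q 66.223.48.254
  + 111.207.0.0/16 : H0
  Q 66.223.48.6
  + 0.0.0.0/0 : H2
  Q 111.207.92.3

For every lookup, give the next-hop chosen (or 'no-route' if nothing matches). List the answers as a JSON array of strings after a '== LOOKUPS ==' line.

Trace:
  add 90.101.66.250/31 -> H2 at depth 31
  - 90.101.66.250/31 clear@31
  add 134.100.128.0/18 -> H1 at depth 18
  add 111.207.92.0/23 -> H1 at depth 23
  ? 111.207.92.4  path d0:-→d1:-→d2:-→d3:-→d4:-→d5:-→d6:-→d7:-→d8:-→d9:-→d10:-→d11:-→d12:-→d13:-→d14:-→d15:-→d16:-→d17:-→d18:-→d19:-→d20:-→d21:-→d22:-→d23:H1  best=H1
  add 90.101.0.0/16 -> H1 at depth 16
  - 134.100.128.0/18 clear@18
  add 66.128.0.0/9 -> H2 at depth 9
  ? 111.207.92.124  path d0:-→d1:-→d2:-→d3:-→d4:-→d5:-→d6:-→d7:-→d8:-→d9:-→d10:-→d11:-→d12:-→d13:-→d14:-→d15:-→d16:-→d17:-→d18:-→d19:-→d20:-→d21:-→d22:-→d23:H1  best=H1
  - 66.128.0.0/9 clear@9
  ? 90.101.0.38  path d0:-→d1:-→d2:-→d3:-→d4:-→d5:-→d6:-→d7:-→d8:-→d9:-→d10:-→d11:-→d12:-→d13:-→d14:-→d15:-→d16:H1→d17:-  best=H1
  ? 111.207.92.13  path d0:-→d1:-→d2:-→d3:-→d4:-→d5:-→d6:-→d7:-→d8:-→d9:-→d10:-→d11:-→d12:-→d13:-→d14:-→d15:-→d16:-→d17:-→d18:-→d19:-→d20:-→d21:-→d22:-→d23:H1  best=H1
  add 134.100.172.98/32 -> H1 at depth 32
  - 134.100.172.98/32 clear@32
  add 0.0.0.0/0 -> H1 at depth 0
  add 111.207.92.0/28 -> H0 at depth 28
  add 111.207.92.0/22 -> H0 at depth 22
  ? 111.207.92.62  path d0:H1→d1:-→d2:-→d3:-→d4:-→d5:-→d6:-→d7:-→d8:-→d9:-→d10:-→d11:-→d12:-→d13:-→d14:-→d15:-→d16:-→d17:-→d18:-→d19:-→d20:-→d21:-→d22:H0→d23:H1→d24:-→d25:-→d26:-  best=H1
  add 66.223.48.240/28 -> H0 at depth 28
  ? 111.207.92.206  path d0:H1→d1:-→d2:-→d3:-→d4:-→d5:-→d6:-→d7:-→d8:-→d9:-→d10:-→d11:-→d12:-→d13:-→d14:-→d15:-→d16:-→d17:-→d18:-→d19:-→d20:-→d21:-→d22:H0→d23:H1→d24:-  best=H1
  add 66.223.48.243/32 -> H0 at depth 32
  add 66.223.48.0/24 -> H2 at depth 24
  ? 66.223.48.254  path d0:H1→d1:-→d2:-→d3:-→d4:-→d5:-→d6:-→d7:-→d8:-→d9:-→d10:-→d11:-→d12:-→d13:-→d14:-→d15:-→d16:-→d17:-→d18:-→d19:-→d20:-→d21:-→d22:-→d23:-→d24:H2→d25:-→d26:-→d27:-→d28:H0  best=H0
  add 111.207.0.0/16 -> H0 at depth 16
  ? 66.223.48.6  path d0:H1→d1:-→d2:-→d3:-→d4:-→d5:-→d6:-→d7:-→d8:-→d9:-→d10:-→d11:-→d12:-→d13:-→d14:-→d15:-→d16:-→d17:-→d18:-→d19:-→d20:-→d21:-→d22:-→d23:-→d24:H2  best=H2
  add 0.0.0.0/0 -> H2 at depth 0
  ? 111.207.92.3  path d0:H2→d1:-→d2:-→d3:-→d4:-→d5:-→d6:-→d7:-→d8:-→d9:-→d10:-→d11:-→d12:-→d13:-→d14:-→d15:-→d16:H0→d17:-→d18:-→d19:-→d20:-→d21:-→d22:H0→d23:H1→d24:-→d25:-→d26:-→d27:-→d28:H0  best=H0

== LOOKUPS ==
["H1","H1","H1","H1","H1","H1","H0","H2","H0"]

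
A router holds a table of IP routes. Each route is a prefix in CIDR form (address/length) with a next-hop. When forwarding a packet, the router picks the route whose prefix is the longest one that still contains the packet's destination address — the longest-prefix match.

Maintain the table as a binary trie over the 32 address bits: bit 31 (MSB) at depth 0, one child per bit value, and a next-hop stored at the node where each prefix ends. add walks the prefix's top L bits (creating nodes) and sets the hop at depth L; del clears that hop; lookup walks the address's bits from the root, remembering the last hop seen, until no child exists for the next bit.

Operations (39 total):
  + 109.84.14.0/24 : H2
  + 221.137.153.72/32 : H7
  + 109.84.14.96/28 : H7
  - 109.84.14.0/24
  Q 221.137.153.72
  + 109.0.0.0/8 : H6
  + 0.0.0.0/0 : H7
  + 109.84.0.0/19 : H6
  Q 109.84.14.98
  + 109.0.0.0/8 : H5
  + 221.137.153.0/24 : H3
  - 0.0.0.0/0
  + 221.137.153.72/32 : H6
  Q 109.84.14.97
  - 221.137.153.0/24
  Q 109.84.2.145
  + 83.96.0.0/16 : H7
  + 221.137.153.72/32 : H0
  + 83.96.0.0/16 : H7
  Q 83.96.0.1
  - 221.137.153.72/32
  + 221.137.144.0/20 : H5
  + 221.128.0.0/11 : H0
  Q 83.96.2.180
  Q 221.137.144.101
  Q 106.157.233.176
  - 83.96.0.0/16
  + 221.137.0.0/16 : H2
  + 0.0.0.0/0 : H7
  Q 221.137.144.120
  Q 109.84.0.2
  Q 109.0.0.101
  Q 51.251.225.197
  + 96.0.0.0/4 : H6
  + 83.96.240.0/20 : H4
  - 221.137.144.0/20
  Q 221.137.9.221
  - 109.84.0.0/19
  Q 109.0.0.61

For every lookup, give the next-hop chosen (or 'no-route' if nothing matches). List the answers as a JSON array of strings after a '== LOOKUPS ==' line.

Process each operation:
  + 109.84.14.0/24 (H2) depth=24
  + 221.137.153.72/32 (H7) depth=32
  + 109.84.14.96/28 (H7) depth=28
  del 109.84.14.0/24 (clear depth 24)
  Q 221.137.153.72: descend 11011101100010011001100101001000 ; hops seen [H7] ; pick H7
  + 109.0.0.0/8 (H6) depth=8
  + 0.0.0.0/0 (H7) depth=0
  + 109.84.0.0/19 (H6) depth=19
  Q 109.84.14.98: descend 0110110101010100000011100110 ; hops seen [H7,H6,H6,H7] ; pick H7
  + 109.0.0.0/8 (H5) depth=8
  + 221.137.153.0/24 (H3) depth=24
  del 0.0.0.0/0 (clear depth 0)
  + 221.137.153.72/32 (H6) depth=32
  Q 109.84.14.97: descend 0110110101010100000011100110 ; hops seen [H5,H6,H7] ; pick H7
  del 221.137.153.0/24 (clear depth 24)
  Q 109.84.2.145: descend 01101101010101000000 ; hops seen [H5,H6] ; pick H6
  + 83.96.0.0/16 (H7) depth=16
  + 221.137.153.72/32 (H0) depth=32
  + 83.96.0.0/16 (H7) depth=16
  Q 83.96.0.1: descend 0101001101100000 ; hops seen [H7] ; pick H7
  del 221.137.153.72/32 (clear depth 32)
  + 221.137.144.0/20 (H5) depth=20
  + 221.128.0.0/11 (H0) depth=11
  Q 83.96.2.180: descend 0101001101100000 ; hops seen [H7] ; pick H7
  Q 221.137.144.101: descend 11011101100010011001 ; hops seen [H0,H5] ; pick H5
  Q 106.157.233.176: descend 01101 ; hops seen [∅] ; pick no-route
  del 83.96.0.0/16 (clear depth 16)
  + 221.137.0.0/16 (H2) depth=16
  + 0.0.0.0/0 (H7) depth=0
  Q 221.137.144.120: descend 11011101100010011001 ; hops seen [H7,H0,H2,H5] ; pick H5
  Q 109.84.0.2: descend 01101101010101000000 ; hops seen [H7,H5,H6] ; pick H6
  Q 109.0.0.101: descend 011011010 ; hops seen [H7,H5] ; pick H5
  Q 51.251.225.197: descend 0 ; hops seen [H7] ; pick H7
  + 96.0.0.0/4 (H6) depth=4
  + 83.96.240.0/20 (H4) depth=20
  del 221.137.144.0/20 (clear depth 20)
  Q 221.137.9.221: descend 1101110110001001 ; hops seen [H7,H0,H2] ; pick H2
  del 109.84.0.0/19 (clear depth 19)
  Q 109.0.0.61: descend 011011010 ; hops seen [H7,H6,H5] ; pick H5

== LOOKUPS ==
["H7","H7","H7","H6","H7","H7","H5","no-route","H5","H6","H5","H7","H2","H5"]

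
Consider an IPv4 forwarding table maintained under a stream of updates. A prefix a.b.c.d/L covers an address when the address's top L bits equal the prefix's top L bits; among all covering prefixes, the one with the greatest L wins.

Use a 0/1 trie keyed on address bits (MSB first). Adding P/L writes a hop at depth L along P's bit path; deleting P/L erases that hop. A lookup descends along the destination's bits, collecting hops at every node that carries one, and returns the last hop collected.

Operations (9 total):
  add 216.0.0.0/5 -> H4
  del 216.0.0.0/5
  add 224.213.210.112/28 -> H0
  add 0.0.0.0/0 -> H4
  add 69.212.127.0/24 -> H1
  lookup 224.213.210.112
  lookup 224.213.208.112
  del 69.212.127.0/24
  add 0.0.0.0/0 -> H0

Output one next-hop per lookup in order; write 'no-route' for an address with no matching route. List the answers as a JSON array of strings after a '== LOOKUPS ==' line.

Process each operation:
  add 216.0.0.0/5 -> H4 at depth 5
  - 216.0.0.0/5 clear@5
  add 224.213.210.112/28 -> H0 at depth 28
  add 0.0.0.0/0 -> H4 at depth 0
  add 69.212.127.0/24 -> H1 at depth 24
  ? 224.213.210.112  path d0:H4→d1:-→d2:-→d3:-→d4:-→d5:-→d6:-→d7:-→d8:-→d9:-→d10:-→d11:-→d12:-→d13:-→d14:-→d15:-→d16:-→d17:-→d18:-→d19:-→d20:-→d21:-→d22:-→d23:-→d24:-→d25:-→d26:-→d27:-→d28:H0  best=H0
  ? 224.213.208.112  path d0:H4→d1:-→d2:-→d3:-→d4:-→d5:-→d6:-→d7:-→d8:-→d9:-→d10:-→d11:-→d12:-→d13:-→d14:-→d15:-→d16:-→d17:-→d18:-→d19:-→d20:-→d21:-→d22:-  best=H4
  - 69.212.127.0/24 clear@24
  add 0.0.0.0/0 -> H0 at depth 0

== LOOKUPS ==
["H0","H4"]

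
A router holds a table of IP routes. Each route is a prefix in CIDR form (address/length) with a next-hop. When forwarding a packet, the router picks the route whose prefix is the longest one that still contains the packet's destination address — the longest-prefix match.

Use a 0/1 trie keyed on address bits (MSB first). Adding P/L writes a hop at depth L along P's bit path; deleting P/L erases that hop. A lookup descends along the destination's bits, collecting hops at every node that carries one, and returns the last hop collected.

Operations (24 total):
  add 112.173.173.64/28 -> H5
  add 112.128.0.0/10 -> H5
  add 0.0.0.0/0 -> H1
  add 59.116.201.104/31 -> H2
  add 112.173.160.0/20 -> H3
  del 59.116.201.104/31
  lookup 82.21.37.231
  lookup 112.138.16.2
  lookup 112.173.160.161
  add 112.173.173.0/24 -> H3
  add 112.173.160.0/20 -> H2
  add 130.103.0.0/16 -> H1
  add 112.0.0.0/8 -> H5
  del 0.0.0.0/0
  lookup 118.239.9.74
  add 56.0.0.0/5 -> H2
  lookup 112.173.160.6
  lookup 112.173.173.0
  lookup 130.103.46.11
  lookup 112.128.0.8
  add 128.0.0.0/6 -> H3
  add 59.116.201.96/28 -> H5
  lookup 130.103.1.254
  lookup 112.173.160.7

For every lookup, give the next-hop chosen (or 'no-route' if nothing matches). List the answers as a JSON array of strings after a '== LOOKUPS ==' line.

Process each operation:
  + 112.173.173.64/28 (H5) depth=28
  + 112.128.0.0/10 (H5) depth=10
  + 0.0.0.0/0 (H1) depth=0
  + 59.116.201.104/31 (H2) depth=31
  + 112.173.160.0/20 (H3) depth=20
  del 59.116.201.104/31 (clear depth 31)
  Q 82.21.37.231: descend 01 ; hops seen [H1] ; pick H1
  Q 112.138.16.2: descend 0111000010 ; hops seen [H1,H5] ; pick H5
  Q 112.173.160.161: descend 01110000101011011010 ; hops seen [H1,H5,H3] ; pick H3
  + 112.173.173.0/24 (H3) depth=24
  + 112.173.160.0/20 (H2) depth=20
  + 130.103.0.0/16 (H1) depth=16
  + 112.0.0.0/8 (H5) depth=8
  del 0.0.0.0/0 (clear depth 0)
  Q 118.239.9.74: descend 01110 ; hops seen [∅] ; pick no-route
  + 56.0.0.0/5 (H2) depth=5
  Q 112.173.160.6: descend 01110000101011011010 ; hops seen [H5,H5,H2] ; pick H2
  Q 112.173.173.0: descend 0111000010101101101011010 ; hops seen [H5,H5,H2,H3] ; pick H3
  Q 130.103.46.11: descend 1000001001100111 ; hops seen [H1] ; pick H1
  Q 112.128.0.8: descend 0111000010 ; hops seen [H5,H5] ; pick H5
  + 128.0.0.0/6 (H3) depth=6
  + 59.116.201.96/28 (H5) depth=28
  Q 130.103.1.254: descend 1000001001100111 ; hops seen [H3,H1] ; pick H1
  Q 112.173.160.7: descend 01110000101011011010 ; hops seen [H5,H5,H2] ; pick H2

== LOOKUPS ==
["H1","H5","H3","no-route","H2","H3","H1","H5","H1","H2"]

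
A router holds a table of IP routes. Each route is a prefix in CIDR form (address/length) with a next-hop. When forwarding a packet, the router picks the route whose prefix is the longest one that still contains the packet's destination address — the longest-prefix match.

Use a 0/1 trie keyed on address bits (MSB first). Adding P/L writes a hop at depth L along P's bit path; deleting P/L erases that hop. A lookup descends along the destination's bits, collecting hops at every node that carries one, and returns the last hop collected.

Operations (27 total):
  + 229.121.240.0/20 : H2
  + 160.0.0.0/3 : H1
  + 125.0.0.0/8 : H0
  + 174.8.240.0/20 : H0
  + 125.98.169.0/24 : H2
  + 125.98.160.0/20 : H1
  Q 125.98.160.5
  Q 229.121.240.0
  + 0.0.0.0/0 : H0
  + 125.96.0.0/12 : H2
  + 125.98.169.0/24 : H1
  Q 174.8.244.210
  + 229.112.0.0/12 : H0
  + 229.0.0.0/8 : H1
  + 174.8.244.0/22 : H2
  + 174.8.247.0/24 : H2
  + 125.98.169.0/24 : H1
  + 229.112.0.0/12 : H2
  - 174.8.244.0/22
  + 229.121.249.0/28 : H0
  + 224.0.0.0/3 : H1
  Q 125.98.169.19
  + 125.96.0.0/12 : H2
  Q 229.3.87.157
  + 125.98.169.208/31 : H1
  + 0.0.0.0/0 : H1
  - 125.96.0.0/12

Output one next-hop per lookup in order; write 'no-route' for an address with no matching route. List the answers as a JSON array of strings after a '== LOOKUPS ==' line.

Apply in order:
  add 229.121.240.0/20 -> H2 at depth 20
  add 160.0.0.0/3 -> H1 at depth 3
  add 125.0.0.0/8 -> H0 at depth 8
  add 174.8.240.0/20 -> H0 at depth 20
  add 125.98.169.0/24 -> H2 at depth 24
  add 125.98.160.0/20 -> H1 at depth 20
  lookup 125.98.160.5: bits 01111101011000101010 walk d0:-→d1:-→d2:-→d3:-→d4:-→d5:-→d6:-→d7:-→d8:H0→d9:-→d10:-→d11:-→d12:-→d13:-→d14:-→d15:-→d16:-→d17:-→d18:-→d19:-→d20:H1 -> H1
  lookup 229.121.240.0: bits 11100101011110011111 walk d0:-→d1:-→d2:-→d3:-→d4:-→d5:-→d6:-→d7:-→d8:-→d9:-→d10:-→d11:-→d12:-→d13:-→d14:-→d15:-→d16:-→d17:-→d18:-→d19:-→d20:H2 -> H2
  add 0.0.0.0/0 -> H0 at depth 0
  add 125.96.0.0/12 -> H2 at depth 12
  add 125.98.169.0/24 -> H1 at depth 24
  lookup 174.8.244.210: bits 10101110000010001111 walk d0:H0→d1:-→d2:-→d3:H1→d4:-→d5:-→d6:-→d7:-→d8:-→d9:-→d10:-→d11:-→d12:-→d13:-→d14:-→d15:-→d16:-→d17:-→d18:-→d19:-→d20:H0 -> H0
  add 229.112.0.0/12 -> H0 at depth 12
  add 229.0.0.0/8 -> H1 at depth 8
  add 174.8.244.0/22 -> H2 at depth 22
  add 174.8.247.0/24 -> H2 at depth 24
  add 125.98.169.0/24 -> H1 at depth 24
  add 229.112.0.0/12 -> H2 at depth 12
  del 174.8.244.0/22 (clear depth 22)
  add 229.121.249.0/28 -> H0 at depth 28
  add 224.0.0.0/3 -> H1 at depth 3
  lookup 125.98.169.19: bits 011111010110001010101001 walk d0:H0→d1:-→d2:-→d3:-→d4:-→d5:-→d6:-→d7:-→d8:H0→d9:-→d10:-→d11:-→d12:H2→d13:-→d14:-→d15:-→d16:-→d17:-→d18:-→d19:-→d20:H1→d21:-→d22:-→d23:-→d24:H1 -> H1
  add 125.96.0.0/12 -> H2 at depth 12
  lookup 229.3.87.157: bits 111001010 walk d0:H0→d1:-→d2:-→d3:H1→d4:-→d5:-→d6:-→d7:-→d8:H1→d9:- -> H1
  add 125.98.169.208/31 -> H1 at depth 31
  add 0.0.0.0/0 -> H1 at depth 0
  del 125.96.0.0/12 (clear depth 12)

== LOOKUPS ==
["H1","H2","H0","H1","H1"]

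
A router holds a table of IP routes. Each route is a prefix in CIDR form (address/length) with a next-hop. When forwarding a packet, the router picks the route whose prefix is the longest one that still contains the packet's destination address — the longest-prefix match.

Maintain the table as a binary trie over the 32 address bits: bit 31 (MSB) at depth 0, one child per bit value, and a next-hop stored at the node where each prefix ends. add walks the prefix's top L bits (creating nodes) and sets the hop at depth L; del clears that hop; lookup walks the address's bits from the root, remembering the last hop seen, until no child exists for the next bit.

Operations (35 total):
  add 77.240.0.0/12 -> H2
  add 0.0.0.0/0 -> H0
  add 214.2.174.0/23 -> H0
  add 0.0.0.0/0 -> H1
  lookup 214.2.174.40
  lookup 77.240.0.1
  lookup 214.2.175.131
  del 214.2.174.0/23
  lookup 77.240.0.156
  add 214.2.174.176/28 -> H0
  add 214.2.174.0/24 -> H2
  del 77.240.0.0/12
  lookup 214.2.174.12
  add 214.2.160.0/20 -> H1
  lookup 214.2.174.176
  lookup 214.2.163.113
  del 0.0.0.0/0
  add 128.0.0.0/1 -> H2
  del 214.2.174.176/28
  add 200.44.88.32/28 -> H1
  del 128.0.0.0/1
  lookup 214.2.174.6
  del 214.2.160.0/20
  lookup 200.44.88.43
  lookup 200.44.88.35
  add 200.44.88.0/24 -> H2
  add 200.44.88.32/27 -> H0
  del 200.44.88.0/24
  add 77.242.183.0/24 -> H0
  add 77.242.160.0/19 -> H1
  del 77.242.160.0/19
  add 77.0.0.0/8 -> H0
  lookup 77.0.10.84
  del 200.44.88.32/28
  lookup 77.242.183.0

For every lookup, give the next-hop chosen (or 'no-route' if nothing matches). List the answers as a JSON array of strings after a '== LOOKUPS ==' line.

Trace:
  + 77.240.0.0/12 (H2) depth=12
  + 0.0.0.0/0 (H0) depth=0
  + 214.2.174.0/23 (H0) depth=23
  + 0.0.0.0/0 (H1) depth=0
  ? 214.2.174.40  path d0:H1→d1:-→d2:-→d3:-→d4:-→d5:-→d6:-→d7:-→d8:-→d9:-→d10:-→d11:-→d12:-→d13:-→d14:-→d15:-→d16:-→d17:-→d18:-→d19:-→d20:-→d21:-→d22:-→d23:H0  best=H0
  ? 77.240.0.1  path d0:H1→d1:-→d2:-→d3:-→d4:-→d5:-→d6:-→d7:-→d8:-→d9:-→d10:-→d11:-→d12:H2  best=H2
  ? 214.2.175.131  path d0:H1→d1:-→d2:-→d3:-→d4:-→d5:-→d6:-→d7:-→d8:-→d9:-→d10:-→d11:-→d12:-→d13:-→d14:-→d15:-→d16:-→d17:-→d18:-→d19:-→d20:-→d21:-→d22:-→d23:H0  best=H0
  - 214.2.174.0/23 clear@23
  ? 77.240.0.156  path d0:H1→d1:-→d2:-→d3:-→d4:-→d5:-→d6:-→d7:-→d8:-→d9:-→d10:-→d11:-→d12:H2  best=H2
  + 214.2.174.176/28 (H0) depth=28
  + 214.2.174.0/24 (H2) depth=24
  - 77.240.0.0/12 clear@12
  ? 214.2.174.12  path d0:H1→d1:-→d2:-→d3:-→d4:-→d5:-→d6:-→d7:-→d8:-→d9:-→d10:-→d11:-→d12:-→d13:-→d14:-→d15:-→d16:-→d17:-→d18:-→d19:-→d20:-→d21:-→d22:-→d23:-→d24:H2  best=H2
  + 214.2.160.0/20 (H1) depth=20
  ? 214.2.174.176  path d0:H1→d1:-→d2:-→d3:-→d4:-→d5:-→d6:-→d7:-→d8:-→d9:-→d10:-→d11:-→d12:-→d13:-→d14:-→d15:-→d16:-→d17:-→d18:-→d19:-→d20:H1→d21:-→d22:-→d23:-→d24:H2→d25:-→d26:-→d27:-→d28:H0  best=H0
  ? 214.2.163.113  path d0:H1→d1:-→d2:-→d3:-→d4:-→d5:-→d6:-→d7:-→d8:-→d9:-→d10:-→d11:-→d12:-→d13:-→d14:-→d15:-→d16:-→d17:-→d18:-→d19:-→d20:H1  best=H1
  - 0.0.0.0/0 clear@0
  + 128.0.0.0/1 (H2) depth=1
  - 214.2.174.176/28 clear@28
  + 200.44.88.32/28 (H1) depth=28
  - 128.0.0.0/1 clear@1
  ? 214.2.174.6  path d0:-→d1:-→d2:-→d3:-→d4:-→d5:-→d6:-→d7:-→d8:-→d9:-→d10:-→d11:-→d12:-→d13:-→d14:-→d15:-→d16:-→d17:-→d18:-→d19:-→d20:H1→d21:-→d22:-→d23:-→d24:H2  best=H2
  - 214.2.160.0/20 clear@20
  ? 200.44.88.43  path d0:-→d1:-→d2:-→d3:-→d4:-→d5:-→d6:-→d7:-→d8:-→d9:-→d10:-→d11:-→d12:-→d13:-→d14:-→d15:-→d16:-→d17:-→d18:-→d19:-→d20:-→d21:-→d22:-→d23:-→d24:-→d25:-→d26:-→d27:-→d28:H1  best=H1
  ? 200.44.88.35  path d0:-→d1:-→d2:-→d3:-→d4:-→d5:-→d6:-→d7:-→d8:-→d9:-→d10:-→d11:-→d12:-→d13:-→d14:-→d15:-→d16:-→d17:-→d18:-→d19:-→d20:-→d21:-→d22:-→d23:-→d24:-→d25:-→d26:-→d27:-→d28:H1  best=H1
  + 200.44.88.0/24 (H2) depth=24
  + 200.44.88.32/27 (H0) depth=27
  - 200.44.88.0/24 clear@24
  + 77.242.183.0/24 (H0) depth=24
  + 77.242.160.0/19 (H1) depth=19
  - 77.242.160.0/19 clear@19
  + 77.0.0.0/8 (H0) depth=8
  ? 77.0.10.84  path d0:-→d1:-→d2:-→d3:-→d4:-→d5:-→d6:-→d7:-→d8:H0  best=H0
  - 200.44.88.32/28 clear@28
  ? 77.242.183.0  path d0:-→d1:-→d2:-→d3:-→d4:-→d5:-→d6:-→d7:-→d8:H0→d9:-→d10:-→d11:-→d12:-→d13:-→d14:-→d15:-→d16:-→d17:-→d18:-→d19:-→d20:-→d21:-→d22:-→d23:-→d24:H0  best=H0

== LOOKUPS ==
["H0","H2","H0","H2","H2","H0","H1","H2","H1","H1","H0","H0"]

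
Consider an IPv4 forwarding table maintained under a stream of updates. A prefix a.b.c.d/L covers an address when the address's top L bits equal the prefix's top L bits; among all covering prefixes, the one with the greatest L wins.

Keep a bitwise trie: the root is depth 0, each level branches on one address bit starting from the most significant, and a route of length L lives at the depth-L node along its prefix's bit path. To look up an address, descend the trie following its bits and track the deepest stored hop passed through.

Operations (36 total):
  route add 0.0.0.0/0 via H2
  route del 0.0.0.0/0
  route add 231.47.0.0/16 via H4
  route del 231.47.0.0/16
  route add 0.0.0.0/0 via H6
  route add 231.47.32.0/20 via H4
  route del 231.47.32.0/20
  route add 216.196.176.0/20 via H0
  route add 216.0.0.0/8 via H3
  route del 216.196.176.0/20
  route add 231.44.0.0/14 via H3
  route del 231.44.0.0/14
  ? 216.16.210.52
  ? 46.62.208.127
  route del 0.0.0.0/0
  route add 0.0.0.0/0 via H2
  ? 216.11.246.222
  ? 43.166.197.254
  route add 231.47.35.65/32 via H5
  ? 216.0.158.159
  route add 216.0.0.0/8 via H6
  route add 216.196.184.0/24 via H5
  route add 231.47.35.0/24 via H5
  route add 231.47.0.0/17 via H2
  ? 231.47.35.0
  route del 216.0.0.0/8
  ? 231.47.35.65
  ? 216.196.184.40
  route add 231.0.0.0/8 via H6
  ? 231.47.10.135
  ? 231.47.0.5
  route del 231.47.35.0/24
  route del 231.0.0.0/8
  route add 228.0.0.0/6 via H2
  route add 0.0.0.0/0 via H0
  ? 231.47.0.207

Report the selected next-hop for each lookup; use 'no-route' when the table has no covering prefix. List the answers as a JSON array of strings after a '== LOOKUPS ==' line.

Trace:
  + 0.0.0.0/0 (H2) depth=0
  del 0.0.0.0/0 (clear depth 0)
  + 231.47.0.0/16 (H4) depth=16
  del 231.47.0.0/16 (clear depth 16)
  + 0.0.0.0/0 (H6) depth=0
  + 231.47.32.0/20 (H4) depth=20
  del 231.47.32.0/20 (clear depth 20)
  + 216.196.176.0/20 (H0) depth=20
  + 216.0.0.0/8 (H3) depth=8
  del 216.196.176.0/20 (clear depth 20)
  + 231.44.0.0/14 (H3) depth=14
  del 231.44.0.0/14 (clear depth 14)
  lookup 216.16.210.52: bits 11011000 walk d0:H6→d1:-→d2:-→d3:-→d4:-→d5:-→d6:-→d7:-→d8:H3 -> H3
  lookup 46.62.208.127: bits ε walk d0:H6 -> H6
  del 0.0.0.0/0 (clear depth 0)
  + 0.0.0.0/0 (H2) depth=0
  lookup 216.11.246.222: bits 11011000 walk d0:H2→d1:-→d2:-→d3:-→d4:-→d5:-→d6:-→d7:-→d8:H3 -> H3
  lookup 43.166.197.254: bits ε walk d0:H2 -> H2
  + 231.47.35.65/32 (H5) depth=32
  lookup 216.0.158.159: bits 11011000 walk d0:H2→d1:-→d2:-→d3:-→d4:-→d5:-→d6:-→d7:-→d8:H3 -> H3
  + 216.0.0.0/8 (H6) depth=8
  + 216.196.184.0/24 (H5) depth=24
  + 231.47.35.0/24 (H5) depth=24
  + 231.47.0.0/17 (H2) depth=17
  lookup 231.47.35.0: bits 1110011100101111001000110 walk d0:H2→d1:-→d2:-→d3:-→d4:-→d5:-→d6:-→d7:-→d8:-→d9:-→d10:-→d11:-→d12:-→d13:-→d14:-→d15:-→d16:-→d17:H2→d18:-→d19:-→d20:-→d21:-→d22:-→d23:-→d24:H5→d25:- -> H5
  del 216.0.0.0/8 (clear depth 8)
  lookup 231.47.35.65: bits 11100111001011110010001101000001 walk d0:H2→d1:-→d2:-→d3:-→d4:-→d5:-→d6:-→d7:-→d8:-→d9:-→d10:-→d11:-→d12:-→d13:-→d14:-→d15:-→d16:-→d17:H2→d18:-→d19:-→d20:-→d21:-→d22:-→d23:-→d24:H5→d25:-→d26:-→d27:-→d28:-→d29:-→d30:-→d31:-→d32:H5 -> H5
  lookup 216.196.184.40: bits 110110001100010010111000 walk d0:H2→d1:-→d2:-→d3:-→d4:-→d5:-→d6:-→d7:-→d8:-→d9:-→d10:-→d11:-→d12:-→d13:-→d14:-→d15:-→d16:-→d17:-→d18:-→d19:-→d20:-→d21:-→d22:-→d23:-→d24:H5 -> H5
  + 231.0.0.0/8 (H6) depth=8
  lookup 231.47.10.135: bits 111001110010111100 walk d0:H2→d1:-→d2:-→d3:-→d4:-→d5:-→d6:-→d7:-→d8:H6→d9:-→d10:-→d11:-→d12:-→d13:-→d14:-→d15:-→d16:-→d17:H2→d18:- -> H2
  lookup 231.47.0.5: bits 111001110010111100 walk d0:H2→d1:-→d2:-→d3:-→d4:-→d5:-→d6:-→d7:-→d8:H6→d9:-→d10:-→d11:-→d12:-→d13:-→d14:-→d15:-→d16:-→d17:H2→d18:- -> H2
  del 231.47.35.0/24 (clear depth 24)
  del 231.0.0.0/8 (clear depth 8)
  + 228.0.0.0/6 (H2) depth=6
  + 0.0.0.0/0 (H0) depth=0
  lookup 231.47.0.207: bits 111001110010111100 walk d0:H0→d1:-→d2:-→d3:-→d4:-→d5:-→d6:H2→d7:-→d8:-→d9:-→d10:-→d11:-→d12:-→d13:-→d14:-→d15:-→d16:-→d17:H2→d18:- -> H2

== LOOKUPS ==
["H3","H6","H3","H2","H3","H5","H5","H5","H2","H2","H2"]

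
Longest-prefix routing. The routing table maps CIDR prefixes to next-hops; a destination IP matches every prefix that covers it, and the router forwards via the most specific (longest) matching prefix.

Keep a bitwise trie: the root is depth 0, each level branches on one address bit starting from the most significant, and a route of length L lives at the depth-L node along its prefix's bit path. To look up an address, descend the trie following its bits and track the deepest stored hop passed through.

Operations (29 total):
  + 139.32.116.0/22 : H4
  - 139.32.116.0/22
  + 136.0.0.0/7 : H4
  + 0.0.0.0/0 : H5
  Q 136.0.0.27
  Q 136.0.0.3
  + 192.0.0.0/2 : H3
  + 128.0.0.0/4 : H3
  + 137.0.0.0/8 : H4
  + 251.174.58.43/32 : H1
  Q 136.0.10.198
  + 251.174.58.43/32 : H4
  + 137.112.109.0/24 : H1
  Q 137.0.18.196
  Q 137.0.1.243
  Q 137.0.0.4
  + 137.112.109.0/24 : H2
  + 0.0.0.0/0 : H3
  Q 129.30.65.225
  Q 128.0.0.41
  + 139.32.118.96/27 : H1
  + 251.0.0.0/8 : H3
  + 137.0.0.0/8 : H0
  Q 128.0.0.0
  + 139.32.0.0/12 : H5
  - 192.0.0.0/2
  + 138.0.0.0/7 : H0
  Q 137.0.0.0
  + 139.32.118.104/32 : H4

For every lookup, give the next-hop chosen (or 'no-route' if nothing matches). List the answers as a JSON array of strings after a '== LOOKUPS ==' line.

Apply in order:
  add 139.32.116.0/22 -> H4 at depth 22
  del 139.32.116.0/22 (clear depth 22)
  add 136.0.0.0/7 -> H4 at depth 7
  add 0.0.0.0/0 -> H5 at depth 0
  Q 136.0.0.27: descend 1000100 ; hops seen [H5,H4] ; pick H4
  Q 136.0.0.3: descend 1000100 ; hops seen [H5,H4] ; pick H4
  add 192.0.0.0/2 -> H3 at depth 2
  add 128.0.0.0/4 -> H3 at depth 4
  add 137.0.0.0/8 -> H4 at depth 8
  add 251.174.58.43/32 -> H1 at depth 32
  Q 136.0.10.198: descend 1000100 ; hops seen [H5,H3,H4] ; pick H4
  add 251.174.58.43/32 -> H4 at depth 32
  add 137.112.109.0/24 -> H1 at depth 24
  Q 137.0.18.196: descend 100010010 ; hops seen [H5,H3,H4,H4] ; pick H4
  Q 137.0.1.243: descend 100010010 ; hops seen [H5,H3,H4,H4] ; pick H4
  Q 137.0.0.4: descend 100010010 ; hops seen [H5,H3,H4,H4] ; pick H4
  add 137.112.109.0/24 -> H2 at depth 24
  add 0.0.0.0/0 -> H3 at depth 0
  Q 129.30.65.225: descend 1000 ; hops seen [H3,H3] ; pick H3
  Q 128.0.0.41: descend 1000 ; hops seen [H3,H3] ; pick H3
  add 139.32.118.96/27 -> H1 at depth 27
  add 251.0.0.0/8 -> H3 at depth 8
  add 137.0.0.0/8 -> H0 at depth 8
  Q 128.0.0.0: descend 1000 ; hops seen [H3,H3] ; pick H3
  add 139.32.0.0/12 -> H5 at depth 12
  del 192.0.0.0/2 (clear depth 2)
  add 138.0.0.0/7 -> H0 at depth 7
  Q 137.0.0.0: descend 100010010 ; hops seen [H3,H3,H4,H0] ; pick H0
  add 139.32.118.104/32 -> H4 at depth 32

== LOOKUPS ==
["H4","H4","H4","H4","H4","H4","H3","H3","H3","H0"]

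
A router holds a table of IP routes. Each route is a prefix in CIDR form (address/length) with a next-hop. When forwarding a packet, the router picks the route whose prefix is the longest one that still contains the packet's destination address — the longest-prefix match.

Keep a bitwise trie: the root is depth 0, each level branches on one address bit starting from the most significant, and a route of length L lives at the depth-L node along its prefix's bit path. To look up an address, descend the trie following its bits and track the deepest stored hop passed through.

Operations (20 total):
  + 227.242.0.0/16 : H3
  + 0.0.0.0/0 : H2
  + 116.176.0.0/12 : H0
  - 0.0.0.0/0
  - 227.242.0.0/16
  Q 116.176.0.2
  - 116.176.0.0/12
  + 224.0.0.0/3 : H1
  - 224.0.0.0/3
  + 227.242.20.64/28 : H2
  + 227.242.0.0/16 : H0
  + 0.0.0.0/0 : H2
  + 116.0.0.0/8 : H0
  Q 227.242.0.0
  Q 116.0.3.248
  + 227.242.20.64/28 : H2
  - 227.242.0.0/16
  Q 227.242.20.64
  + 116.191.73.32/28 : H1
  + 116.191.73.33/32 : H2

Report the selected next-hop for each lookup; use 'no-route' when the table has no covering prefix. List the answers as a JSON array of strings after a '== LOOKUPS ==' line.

Process each operation:
  + 227.242.0.0/16 (H3) depth=16
  + 0.0.0.0/0 (H2) depth=0
  + 116.176.0.0/12 (H0) depth=12
  - 0.0.0.0/0 clear@0
  - 227.242.0.0/16 clear@16
  ? 116.176.0.2  path d0:-→d1:-→d2:-→d3:-→d4:-→d5:-→d6:-→d7:-→d8:-→d9:-→d10:-→d11:-→d12:H0  best=H0
  - 116.176.0.0/12 clear@12
  + 224.0.0.0/3 (H1) depth=3
  - 224.0.0.0/3 clear@3
  + 227.242.20.64/28 (H2) depth=28
  + 227.242.0.0/16 (H0) depth=16
  + 0.0.0.0/0 (H2) depth=0
  + 116.0.0.0/8 (H0) depth=8
  ? 227.242.0.0  path d0:H2→d1:-→d2:-→d3:-→d4:-→d5:-→d6:-→d7:-→d8:-→d9:-→d10:-→d11:-→d12:-→d13:-→d14:-→d15:-→d16:H0→d17:-→d18:-→d19:-  best=H0
  ? 116.0.3.248  path d0:H2→d1:-→d2:-→d3:-→d4:-→d5:-→d6:-→d7:-→d8:H0  best=H0
  + 227.242.20.64/28 (H2) depth=28
  - 227.242.0.0/16 clear@16
  ? 227.242.20.64  path d0:H2→d1:-→d2:-→d3:-→d4:-→d5:-→d6:-→d7:-→d8:-→d9:-→d10:-→d11:-→d12:-→d13:-→d14:-→d15:-→d16:-→d17:-→d18:-→d19:-→d20:-→d21:-→d22:-→d23:-→d24:-→d25:-→d26:-→d27:-→d28:H2  best=H2
  + 116.191.73.32/28 (H1) depth=28
  + 116.191.73.33/32 (H2) depth=32

== LOOKUPS ==
["H0","H0","H0","H2"]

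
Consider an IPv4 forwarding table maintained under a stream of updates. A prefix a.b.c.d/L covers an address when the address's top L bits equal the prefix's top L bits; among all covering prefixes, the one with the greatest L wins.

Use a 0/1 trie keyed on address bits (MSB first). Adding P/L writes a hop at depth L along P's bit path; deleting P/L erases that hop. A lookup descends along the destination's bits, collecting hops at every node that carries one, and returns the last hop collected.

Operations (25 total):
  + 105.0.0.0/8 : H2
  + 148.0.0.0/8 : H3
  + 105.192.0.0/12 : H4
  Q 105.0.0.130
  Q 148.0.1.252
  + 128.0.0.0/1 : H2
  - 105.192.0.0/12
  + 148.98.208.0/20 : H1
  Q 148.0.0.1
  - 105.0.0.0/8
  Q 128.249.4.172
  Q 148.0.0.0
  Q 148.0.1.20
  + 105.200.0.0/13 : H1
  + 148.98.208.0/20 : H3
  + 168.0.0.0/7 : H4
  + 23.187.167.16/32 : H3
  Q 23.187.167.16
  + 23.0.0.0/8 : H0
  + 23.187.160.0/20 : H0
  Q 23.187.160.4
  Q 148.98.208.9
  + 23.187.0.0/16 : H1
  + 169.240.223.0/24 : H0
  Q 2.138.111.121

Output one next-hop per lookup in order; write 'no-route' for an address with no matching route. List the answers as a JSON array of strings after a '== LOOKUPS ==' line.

Trace:
  + 105.0.0.0/8 (H2) depth=8
  + 148.0.0.0/8 (H3) depth=8
  + 105.192.0.0/12 (H4) depth=12
  ? 105.0.0.130  path d0:-→d1:-→d2:-→d3:-→d4:-→d5:-→d6:-→d7:-→d8:H2  best=H2
  ? 148.0.1.252  path d0:-→d1:-→d2:-→d3:-→d4:-→d5:-→d6:-→d7:-→d8:H3  best=H3
  + 128.0.0.0/1 (H2) depth=1
  del 105.192.0.0/12 (clear depth 12)
  + 148.98.208.0/20 (H1) depth=20
  ? 148.0.0.1  path d0:-→d1:H2→d2:-→d3:-→d4:-→d5:-→d6:-→d7:-→d8:H3→d9:-  best=H3
  del 105.0.0.0/8 (clear depth 8)
  ? 128.249.4.172  path d0:-→d1:H2→d2:-→d3:-  best=H2
  ? 148.0.0.0  path d0:-→d1:H2→d2:-→d3:-→d4:-→d5:-→d6:-→d7:-→d8:H3→d9:-  best=H3
  ? 148.0.1.20  path d0:-→d1:H2→d2:-→d3:-→d4:-→d5:-→d6:-→d7:-→d8:H3→d9:-  best=H3
  + 105.200.0.0/13 (H1) depth=13
  + 148.98.208.0/20 (H3) depth=20
  + 168.0.0.0/7 (H4) depth=7
  + 23.187.167.16/32 (H3) depth=32
  ? 23.187.167.16  path d0:-→d1:-→d2:-→d3:-→d4:-→d5:-→d6:-→d7:-→d8:-→d9:-→d10:-→d11:-→d12:-→d13:-→d14:-→d15:-→d16:-→d17:-→d18:-→d19:-→d20:-→d21:-→d22:-→d23:-→d24:-→d25:-→d26:-→d27:-→d28:-→d29:-→d30:-→d31:-→d32:H3  best=H3
  + 23.0.0.0/8 (H0) depth=8
  + 23.187.160.0/20 (H0) depth=20
  ? 23.187.160.4  path d0:-→d1:-→d2:-→d3:-→d4:-→d5:-→d6:-→d7:-→d8:H0→d9:-→d10:-→d11:-→d12:-→d13:-→d14:-→d15:-→d16:-→d17:-→d18:-→d19:-→d20:H0→d21:-  best=H0
  ? 148.98.208.9  path d0:-→d1:H2→d2:-→d3:-→d4:-→d5:-→d6:-→d7:-→d8:H3→d9:-→d10:-→d11:-→d12:-→d13:-→d14:-→d15:-→d16:-→d17:-→d18:-→d19:-→d20:H3  best=H3
  + 23.187.0.0/16 (H1) depth=16
  + 169.240.223.0/24 (H0) depth=24
  ? 2.138.111.121  path d0:-→d1:-→d2:-→d3:-  best=no-route

== LOOKUPS ==
["H2","H3","H3","H2","H3","H3","H3","H0","H3","no-route"]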